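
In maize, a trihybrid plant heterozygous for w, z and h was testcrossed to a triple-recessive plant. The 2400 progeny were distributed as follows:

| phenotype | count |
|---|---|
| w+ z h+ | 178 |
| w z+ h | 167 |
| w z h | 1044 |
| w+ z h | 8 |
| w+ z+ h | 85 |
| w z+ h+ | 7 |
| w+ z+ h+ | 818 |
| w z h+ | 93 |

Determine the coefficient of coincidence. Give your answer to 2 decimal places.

0.52

The two most frequent reciprocal classes, w+ z+ h+ and w z h, are the parental types, so the F1 was w+ z+ h+ / w z h.
The two rarest classes, w z+ h+ and w+ z h, are the double crossovers. Comparing them with the parentals, only the w allele has switched, so w is the middle locus and the order is z – w – h.
z–w: (345 + 15)/2400 = 0.1500; w–h: (178 + 15)/2400 = 0.0804.
Expected DCO frequency = 0.1500 × 0.0804 ≈ 0.01206; observed = 15/2400 ≈ 0.00625.
Coefficient of coincidence = 0.00625/0.01206 ≈ 0.52.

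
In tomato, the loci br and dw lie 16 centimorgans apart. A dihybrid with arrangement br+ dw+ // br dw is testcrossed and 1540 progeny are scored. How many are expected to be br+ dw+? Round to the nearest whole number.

A map distance of 16 centimorgans corresponds to a recombination frequency of 0.160.
The F1 is br+ dw+ / br dw, so br+ dw+ is a parental gamete class with expected frequency (1 − r)/2 = 0.840/2 = 0.4200.
Expected number = 0.4200 × 1540 = 646.80 ≈ 647.

647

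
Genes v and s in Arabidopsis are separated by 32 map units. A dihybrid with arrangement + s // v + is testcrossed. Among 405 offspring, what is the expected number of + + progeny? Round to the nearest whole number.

65

A map distance of 32 map units corresponds to a recombination frequency of 0.320.
The F1 is + s / v +, so + + is a recombinant gamete class with expected frequency r/2 = 0.320/2 = 0.1600.
Expected number = 0.1600 × 405 = 64.80 ≈ 65.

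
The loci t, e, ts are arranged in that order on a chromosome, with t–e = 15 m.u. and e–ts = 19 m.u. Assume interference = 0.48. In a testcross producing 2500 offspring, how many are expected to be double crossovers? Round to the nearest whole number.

37

Map distances give recombination frequencies of 0.150 and 0.190 for the two intervals.
With interference 0.48 (so coincidence = 0.52), expected double-crossover frequency = 0.150 × 0.190 × 0.52 = 0.01482.
Expected number = 0.01482 × 2500 = 37.05 ≈ 37.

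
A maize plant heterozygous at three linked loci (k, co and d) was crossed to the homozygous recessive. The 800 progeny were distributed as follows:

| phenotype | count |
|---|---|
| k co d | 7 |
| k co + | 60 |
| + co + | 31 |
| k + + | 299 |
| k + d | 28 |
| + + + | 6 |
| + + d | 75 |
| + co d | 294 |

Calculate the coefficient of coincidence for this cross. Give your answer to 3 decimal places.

The two most frequent reciprocal classes, k + + and + co d, are the parental types, so the F1 was k + + / + co d.
The two rarest classes, + + + and k co d, are the double crossovers. Comparing them with the parentals, only the k allele has switched, so k is the middle locus and the order is d – k – co.
d–k: (59 + 13)/800 = 0.0900; k–co: (135 + 13)/800 = 0.1850.
Expected DCO frequency = 0.0900 × 0.1850 ≈ 0.01665; observed = 13/800 ≈ 0.01625.
Coefficient of coincidence = 0.01625/0.01665 ≈ 0.976.

0.976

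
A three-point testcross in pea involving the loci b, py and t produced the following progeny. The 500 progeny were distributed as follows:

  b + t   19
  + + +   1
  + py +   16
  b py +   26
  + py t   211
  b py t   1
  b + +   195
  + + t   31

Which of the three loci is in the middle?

b

The two most frequent reciprocal classes, b + + and + py t, are the parental types, so the F1 was b + + / + py t.
The two rarest classes, + + + and b py t, are the double crossovers. Comparing them with the parentals, only the b allele has switched, so b is the middle locus and the order is py – b – t.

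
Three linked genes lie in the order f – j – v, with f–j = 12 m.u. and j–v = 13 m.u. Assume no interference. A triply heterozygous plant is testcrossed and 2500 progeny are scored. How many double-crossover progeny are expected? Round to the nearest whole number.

39

Map distances give recombination frequencies of 0.120 and 0.130 for the two intervals.
With no interference, expected double-crossover frequency = 0.120 × 0.130 = 0.01560.
Expected number = 0.01560 × 2500 = 39.00 ≈ 39.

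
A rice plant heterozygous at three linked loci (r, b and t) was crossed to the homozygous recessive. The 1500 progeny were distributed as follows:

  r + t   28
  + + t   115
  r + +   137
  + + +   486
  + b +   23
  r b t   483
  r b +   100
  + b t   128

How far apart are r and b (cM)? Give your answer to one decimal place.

21.1 cM

The two most frequent reciprocal classes, r b t and + + +, are the parental types, so the F1 was r b t / + + +.
The two rarest classes, r + t and + b +, are the double crossovers. Comparing them with the parentals, only the b allele has switched, so b is the middle locus and the order is t – b – r.
Crossovers in the b–r interval produce the single-crossover classes + b t and r + + (128 + 137 = 265) plus the double crossovers (51).
RF(b–r) = (265 + 51) / 1500 = 316/1500 = 0.2107 → 21.1 cM.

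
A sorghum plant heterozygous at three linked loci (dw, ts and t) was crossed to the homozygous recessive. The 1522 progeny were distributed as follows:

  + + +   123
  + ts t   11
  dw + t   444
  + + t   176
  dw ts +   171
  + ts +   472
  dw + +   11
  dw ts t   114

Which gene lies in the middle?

t

The two most frequent reciprocal classes, + ts + and dw + t, are the parental types, so the F1 was + ts + / dw + t.
The two rarest classes, + ts t and dw + +, are the double crossovers. Comparing them with the parentals, only the t allele has switched, so t is the middle locus and the order is dw – t – ts.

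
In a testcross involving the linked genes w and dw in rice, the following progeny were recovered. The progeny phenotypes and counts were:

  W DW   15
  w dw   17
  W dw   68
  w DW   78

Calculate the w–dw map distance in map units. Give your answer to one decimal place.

18.0 map units

The two most frequent classes, W dw (68) and w DW (78), are the parental types, so the F1 was W dw / w DW.
The recombinant classes are W DW and w dw: 15 + 17 = 32.
Recombination frequency = 32/178 = 0.1798 ≈ 18.0%, i.e. 18.0 map units.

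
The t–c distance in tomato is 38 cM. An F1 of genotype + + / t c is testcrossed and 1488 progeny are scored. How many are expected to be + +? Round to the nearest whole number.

A map distance of 38 cM corresponds to a recombination frequency of 0.380.
The F1 is + + / t c, so + + is a parental gamete class with expected frequency (1 − r)/2 = 0.620/2 = 0.3100.
Expected number = 0.3100 × 1488 = 461.28 ≈ 461.

461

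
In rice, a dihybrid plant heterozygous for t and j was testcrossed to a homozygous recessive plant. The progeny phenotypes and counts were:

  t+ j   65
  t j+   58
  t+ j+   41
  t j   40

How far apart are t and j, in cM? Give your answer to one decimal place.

The two most frequent classes, t+ j (65) and t j+ (58), are the parental types, so the F1 was t+ j / t j+.
The recombinant classes are t+ j+ and t j: 41 + 40 = 81.
Recombination frequency = 81/204 = 0.3971 ≈ 39.7%, i.e. 39.7 cM.

39.7 cM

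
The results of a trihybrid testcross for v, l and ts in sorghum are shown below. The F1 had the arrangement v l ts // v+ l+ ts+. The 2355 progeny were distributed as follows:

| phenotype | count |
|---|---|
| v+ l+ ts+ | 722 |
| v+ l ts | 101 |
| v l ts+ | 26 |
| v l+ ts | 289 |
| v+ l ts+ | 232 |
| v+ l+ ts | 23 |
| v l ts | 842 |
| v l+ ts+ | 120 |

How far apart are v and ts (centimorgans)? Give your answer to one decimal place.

The two rarest classes, v l ts+ and v+ l+ ts, are the double crossovers. Comparing them with the parentals, only the ts allele has switched, so ts is the middle locus and the order is v – ts – l.
Crossovers in the v–ts interval produce the single-crossover classes v+ l ts and v l+ ts+ (101 + 120 = 221) plus the double crossovers (49).
RF(v–ts) = (221 + 49) / 2355 = 270/2355 = 0.1146 → 11.5 centimorgans.

11.5 centimorgans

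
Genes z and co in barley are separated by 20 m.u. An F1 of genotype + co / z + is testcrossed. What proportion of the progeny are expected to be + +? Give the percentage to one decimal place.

10.0%

A map distance of 20 m.u. corresponds to a recombination frequency of 0.200.
The F1 is + co / z +, so + + is a recombinant gamete class with expected frequency r/2 = 0.200/2 = 0.1000.
That is 0.1000 = 10.0% of the progeny.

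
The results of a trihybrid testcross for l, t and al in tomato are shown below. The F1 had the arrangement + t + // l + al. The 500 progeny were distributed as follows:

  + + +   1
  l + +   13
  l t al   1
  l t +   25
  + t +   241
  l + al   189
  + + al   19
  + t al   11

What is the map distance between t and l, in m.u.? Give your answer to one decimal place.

The two rarest classes, + + + and l t al, are the double crossovers. Comparing them with the parentals, only the t allele has switched, so t is the middle locus and the order is l – t – al.
Crossovers in the l–t interval produce the single-crossover classes l t + and + + al (25 + 19 = 44) plus the double crossovers (2).
RF(l–t) = (44 + 2) / 500 = 46/500 = 0.0920 → 9.2 m.u.

9.2 m.u.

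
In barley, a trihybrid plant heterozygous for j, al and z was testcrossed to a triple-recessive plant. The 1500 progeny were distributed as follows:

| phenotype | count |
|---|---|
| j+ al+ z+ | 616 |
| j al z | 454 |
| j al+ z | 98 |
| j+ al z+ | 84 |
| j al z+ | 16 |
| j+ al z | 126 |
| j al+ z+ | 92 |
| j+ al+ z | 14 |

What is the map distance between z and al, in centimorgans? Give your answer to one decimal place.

14.1 centimorgans

The two most frequent reciprocal classes, j+ al+ z+ and j al z, are the parental types, so the F1 was j+ al+ z+ / j al z.
The two rarest classes, j+ al+ z and j al z+, are the double crossovers. Comparing them with the parentals, only the z allele has switched, so z is the middle locus and the order is al – z – j.
Crossovers in the al–z interval produce the single-crossover classes j+ al z+ and j al+ z (84 + 98 = 182) plus the double crossovers (30).
RF(al–z) = (182 + 30) / 1500 = 212/1500 = 0.1413 → 14.1 centimorgans.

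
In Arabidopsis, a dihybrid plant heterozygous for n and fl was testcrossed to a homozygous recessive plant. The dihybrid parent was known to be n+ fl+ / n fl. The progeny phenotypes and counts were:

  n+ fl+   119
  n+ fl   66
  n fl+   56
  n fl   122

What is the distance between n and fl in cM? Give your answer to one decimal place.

33.6 cM

The recombinant classes are n+ fl and n fl+: 66 + 56 = 122.
Recombination frequency = 122/363 = 0.3361 ≈ 33.6%, i.e. 33.6 cM.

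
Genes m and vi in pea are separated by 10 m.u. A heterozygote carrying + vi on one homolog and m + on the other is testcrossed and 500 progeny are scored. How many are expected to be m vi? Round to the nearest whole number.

25

A map distance of 10 m.u. corresponds to a recombination frequency of 0.100.
The F1 is + vi / m +, so m vi is a recombinant gamete class with expected frequency r/2 = 0.100/2 = 0.0500.
Expected number = 0.0500 × 500 = 25.00 ≈ 25.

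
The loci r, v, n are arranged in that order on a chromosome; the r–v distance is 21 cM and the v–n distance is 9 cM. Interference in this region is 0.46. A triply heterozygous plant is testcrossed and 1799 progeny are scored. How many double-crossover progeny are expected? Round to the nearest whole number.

18

Map distances give recombination frequencies of 0.210 and 0.090 for the two intervals.
With interference 0.46 (so coincidence = 0.54), expected double-crossover frequency = 0.210 × 0.090 × 0.54 = 0.01021.
Expected number = 0.01021 × 1799 = 18.36 ≈ 18.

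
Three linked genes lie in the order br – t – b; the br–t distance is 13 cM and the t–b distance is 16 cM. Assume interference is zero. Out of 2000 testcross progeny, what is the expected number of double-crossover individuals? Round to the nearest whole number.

Map distances give recombination frequencies of 0.130 and 0.160 for the two intervals.
With no interference, expected double-crossover frequency = 0.130 × 0.160 = 0.02080.
Expected number = 0.02080 × 2000 = 41.60 ≈ 42.

42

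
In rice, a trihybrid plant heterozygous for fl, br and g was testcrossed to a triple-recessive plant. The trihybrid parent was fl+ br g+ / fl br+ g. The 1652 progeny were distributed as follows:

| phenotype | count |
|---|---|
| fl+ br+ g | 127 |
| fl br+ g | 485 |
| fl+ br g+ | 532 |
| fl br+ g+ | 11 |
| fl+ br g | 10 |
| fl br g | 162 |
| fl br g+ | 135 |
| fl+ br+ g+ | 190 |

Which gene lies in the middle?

g

The two rarest classes, fl+ br g and fl br+ g+, are the double crossovers. Comparing them with the parentals, only the g allele has switched, so g is the middle locus and the order is fl – g – br.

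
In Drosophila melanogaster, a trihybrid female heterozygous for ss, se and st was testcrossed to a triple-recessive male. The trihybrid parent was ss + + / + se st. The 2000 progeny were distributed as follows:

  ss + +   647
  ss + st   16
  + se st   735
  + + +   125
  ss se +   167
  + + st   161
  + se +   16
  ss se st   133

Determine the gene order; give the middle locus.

st

The two rarest classes, ss + st and + se +, are the double crossovers. Comparing them with the parentals, only the st allele has switched, so st is the middle locus and the order is ss – st – se.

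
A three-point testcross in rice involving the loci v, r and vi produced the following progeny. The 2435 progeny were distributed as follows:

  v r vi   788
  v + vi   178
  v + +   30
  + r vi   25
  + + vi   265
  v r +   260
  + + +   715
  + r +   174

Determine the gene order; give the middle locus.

The two most frequent reciprocal classes, + + + and v r vi, are the parental types, so the F1 was + + + / v r vi.
The two rarest classes, v + + and + r vi, are the double crossovers. Comparing them with the parentals, only the v allele has switched, so v is the middle locus and the order is vi – v – r.

v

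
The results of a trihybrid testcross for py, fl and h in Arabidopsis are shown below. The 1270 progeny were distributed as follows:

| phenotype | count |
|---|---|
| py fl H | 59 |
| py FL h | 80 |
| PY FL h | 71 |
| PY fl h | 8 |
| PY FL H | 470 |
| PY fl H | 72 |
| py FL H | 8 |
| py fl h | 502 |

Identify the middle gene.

py

The two most frequent reciprocal classes, PY FL H and py fl h, are the parental types, so the F1 was PY FL H / py fl h.
The two rarest classes, py FL H and PY fl h, are the double crossovers. Comparing them with the parentals, only the py allele has switched, so py is the middle locus and the order is fl – py – h.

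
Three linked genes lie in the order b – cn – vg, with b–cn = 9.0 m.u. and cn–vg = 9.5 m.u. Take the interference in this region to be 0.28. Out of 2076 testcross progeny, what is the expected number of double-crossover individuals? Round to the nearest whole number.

13

Map distances give recombination frequencies of 0.090 and 0.095 for the two intervals.
With interference 0.28 (so coincidence = 0.72), expected double-crossover frequency = 0.090 × 0.095 × 0.72 = 0.00616.
Expected number = 0.00616 × 2076 = 12.78 ≈ 13.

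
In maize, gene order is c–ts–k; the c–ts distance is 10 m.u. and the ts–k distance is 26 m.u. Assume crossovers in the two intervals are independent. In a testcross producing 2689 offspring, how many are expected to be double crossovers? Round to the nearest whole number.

70

Map distances give recombination frequencies of 0.100 and 0.260 for the two intervals.
With no interference, expected double-crossover frequency = 0.100 × 0.260 = 0.02600.
Expected number = 0.02600 × 2689 = 69.91 ≈ 70.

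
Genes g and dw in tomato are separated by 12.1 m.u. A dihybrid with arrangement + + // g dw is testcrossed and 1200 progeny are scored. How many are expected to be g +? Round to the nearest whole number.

A map distance of 12.1 m.u. corresponds to a recombination frequency of 0.121.
The F1 is + + / g dw, so g + is a recombinant gamete class with expected frequency r/2 = 0.121/2 = 0.0605.
Expected number = 0.0605 × 1200 = 72.60 ≈ 73.

73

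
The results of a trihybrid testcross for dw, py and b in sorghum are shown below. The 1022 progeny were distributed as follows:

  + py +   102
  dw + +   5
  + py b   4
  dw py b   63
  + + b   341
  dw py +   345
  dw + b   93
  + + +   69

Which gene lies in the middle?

py

The two most frequent reciprocal classes, + + b and dw py +, are the parental types, so the F1 was + + b / dw py +.
The two rarest classes, + py b and dw + +, are the double crossovers. Comparing them with the parentals, only the py allele has switched, so py is the middle locus and the order is dw – py – b.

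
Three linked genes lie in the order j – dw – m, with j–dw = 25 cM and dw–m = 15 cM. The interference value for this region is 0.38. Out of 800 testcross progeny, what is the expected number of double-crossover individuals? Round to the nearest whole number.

19

Map distances give recombination frequencies of 0.250 and 0.150 for the two intervals.
With interference 0.38 (so coincidence = 0.62), expected double-crossover frequency = 0.250 × 0.150 × 0.62 = 0.02325.
Expected number = 0.02325 × 800 = 18.60 ≈ 19.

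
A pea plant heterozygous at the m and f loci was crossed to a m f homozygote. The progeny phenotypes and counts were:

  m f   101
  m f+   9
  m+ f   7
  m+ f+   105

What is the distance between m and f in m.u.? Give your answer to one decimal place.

The two most frequent classes, m+ f+ (105) and m f (101), are the parental types, so the F1 was m+ f+ / m f.
The recombinant classes are m+ f and m f+: 7 + 9 = 16.
Recombination frequency = 16/222 = 0.0721 ≈ 7.2%, i.e. 7.2 m.u.

7.2 m.u.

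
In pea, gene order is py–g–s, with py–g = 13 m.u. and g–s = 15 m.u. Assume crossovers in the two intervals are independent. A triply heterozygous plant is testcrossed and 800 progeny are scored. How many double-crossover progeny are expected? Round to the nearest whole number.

Map distances give recombination frequencies of 0.130 and 0.150 for the two intervals.
With no interference, expected double-crossover frequency = 0.130 × 0.150 = 0.01950.
Expected number = 0.01950 × 800 = 15.60 ≈ 16.

16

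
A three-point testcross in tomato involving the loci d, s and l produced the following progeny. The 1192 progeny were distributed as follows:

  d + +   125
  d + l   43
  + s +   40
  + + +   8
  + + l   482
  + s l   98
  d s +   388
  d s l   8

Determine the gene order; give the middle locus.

l

The two most frequent reciprocal classes, d s + and + + l, are the parental types, so the F1 was d s + / + + l.
The two rarest classes, d s l and + + +, are the double crossovers. Comparing them with the parentals, only the l allele has switched, so l is the middle locus and the order is d – l – s.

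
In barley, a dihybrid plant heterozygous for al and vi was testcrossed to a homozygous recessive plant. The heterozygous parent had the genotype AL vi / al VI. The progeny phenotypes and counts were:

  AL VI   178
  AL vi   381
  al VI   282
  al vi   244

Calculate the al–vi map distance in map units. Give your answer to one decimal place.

38.9 map units

The recombinant classes are AL VI and al vi: 178 + 244 = 422.
Recombination frequency = 422/1085 = 0.3889 ≈ 38.9%, i.e. 38.9 map units.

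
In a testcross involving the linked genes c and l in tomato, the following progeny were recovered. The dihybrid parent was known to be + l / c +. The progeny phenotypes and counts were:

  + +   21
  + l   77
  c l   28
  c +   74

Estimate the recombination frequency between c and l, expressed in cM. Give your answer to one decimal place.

The recombinant classes are + + and c l: 21 + 28 = 49.
Recombination frequency = 49/200 = 0.2450 ≈ 24.5%, i.e. 24.5 cM.

24.5 cM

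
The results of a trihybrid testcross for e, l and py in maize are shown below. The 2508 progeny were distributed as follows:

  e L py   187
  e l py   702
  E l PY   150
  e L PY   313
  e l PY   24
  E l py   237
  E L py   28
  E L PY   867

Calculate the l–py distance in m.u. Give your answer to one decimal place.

The two most frequent reciprocal classes, e l py and E L PY, are the parental types, so the F1 was e l py / E L PY.
The two rarest classes, e l PY and E L py, are the double crossovers. Comparing them with the parentals, only the py allele has switched, so py is the middle locus and the order is e – py – l.
Crossovers in the py–l interval produce the single-crossover classes e L py and E l PY (187 + 150 = 337) plus the double crossovers (52).
RF(py–l) = (337 + 52) / 2508 = 389/2508 = 0.1551 → 15.5 m.u.

15.5 m.u.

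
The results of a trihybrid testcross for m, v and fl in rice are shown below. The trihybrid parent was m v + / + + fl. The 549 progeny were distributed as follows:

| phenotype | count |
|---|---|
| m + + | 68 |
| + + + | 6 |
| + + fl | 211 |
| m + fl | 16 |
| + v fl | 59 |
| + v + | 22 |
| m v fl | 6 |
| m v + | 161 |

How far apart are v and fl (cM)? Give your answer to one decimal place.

The two rarest classes, m v fl and + + +, are the double crossovers. Comparing them with the parentals, only the fl allele has switched, so fl is the middle locus and the order is v – fl – m.
Crossovers in the v–fl interval produce the single-crossover classes m + + and + v fl (68 + 59 = 127) plus the double crossovers (12).
RF(v–fl) = (127 + 12) / 549 = 139/549 = 0.2532 → 25.3 cM.

25.3 cM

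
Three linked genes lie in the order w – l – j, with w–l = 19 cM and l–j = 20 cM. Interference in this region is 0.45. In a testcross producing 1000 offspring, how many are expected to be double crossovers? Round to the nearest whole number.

21

Map distances give recombination frequencies of 0.190 and 0.200 for the two intervals.
With interference 0.45 (so coincidence = 0.55), expected double-crossover frequency = 0.190 × 0.200 × 0.55 = 0.02090.
Expected number = 0.02090 × 1000 = 20.90 ≈ 21.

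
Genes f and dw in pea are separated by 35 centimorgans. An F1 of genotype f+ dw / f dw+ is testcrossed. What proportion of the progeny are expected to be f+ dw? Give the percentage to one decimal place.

A map distance of 35 centimorgans corresponds to a recombination frequency of 0.350.
The F1 is f+ dw / f dw+, so f+ dw is a parental gamete class with expected frequency (1 − r)/2 = 0.650/2 = 0.3250.
That is 0.3250 = 32.5% of the progeny.

32.5%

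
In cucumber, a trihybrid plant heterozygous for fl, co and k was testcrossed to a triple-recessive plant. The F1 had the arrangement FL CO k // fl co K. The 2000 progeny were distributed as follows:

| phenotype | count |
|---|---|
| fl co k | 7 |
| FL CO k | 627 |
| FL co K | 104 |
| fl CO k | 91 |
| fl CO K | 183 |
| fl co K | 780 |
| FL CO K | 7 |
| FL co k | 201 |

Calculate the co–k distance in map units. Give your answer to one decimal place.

19.9 map units

The two rarest classes, FL CO K and fl co k, are the double crossovers. Comparing them with the parentals, only the k allele has switched, so k is the middle locus and the order is fl – k – co.
Crossovers in the k–co interval produce the single-crossover classes FL co k and fl CO K (201 + 183 = 384) plus the double crossovers (14).
RF(k–co) = (384 + 14) / 2000 = 398/2000 = 0.1990 → 19.9 map units.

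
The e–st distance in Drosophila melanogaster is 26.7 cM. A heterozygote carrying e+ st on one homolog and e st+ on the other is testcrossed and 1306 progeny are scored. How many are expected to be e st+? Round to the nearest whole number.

479

A map distance of 26.7 cM corresponds to a recombination frequency of 0.267.
The F1 is e+ st / e st+, so e st+ is a parental gamete class with expected frequency (1 − r)/2 = 0.733/2 = 0.3665.
Expected number = 0.3665 × 1306 = 478.65 ≈ 479.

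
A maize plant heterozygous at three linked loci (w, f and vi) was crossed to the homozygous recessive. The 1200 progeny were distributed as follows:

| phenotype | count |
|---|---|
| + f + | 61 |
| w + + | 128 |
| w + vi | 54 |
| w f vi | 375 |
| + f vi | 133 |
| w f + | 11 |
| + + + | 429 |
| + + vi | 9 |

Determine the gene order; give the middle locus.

The two most frequent reciprocal classes, + + + and w f vi, are the parental types, so the F1 was + + + / w f vi.
The two rarest classes, + + vi and w f +, are the double crossovers. Comparing them with the parentals, only the vi allele has switched, so vi is the middle locus and the order is f – vi – w.

vi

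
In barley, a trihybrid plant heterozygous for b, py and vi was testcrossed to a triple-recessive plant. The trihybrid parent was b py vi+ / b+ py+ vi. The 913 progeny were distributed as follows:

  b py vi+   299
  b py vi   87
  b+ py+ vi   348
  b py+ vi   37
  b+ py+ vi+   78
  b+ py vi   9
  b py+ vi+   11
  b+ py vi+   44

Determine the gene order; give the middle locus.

The two rarest classes, b py+ vi+ and b+ py vi, are the double crossovers. Comparing them with the parentals, only the py allele has switched, so py is the middle locus and the order is vi – py – b.

py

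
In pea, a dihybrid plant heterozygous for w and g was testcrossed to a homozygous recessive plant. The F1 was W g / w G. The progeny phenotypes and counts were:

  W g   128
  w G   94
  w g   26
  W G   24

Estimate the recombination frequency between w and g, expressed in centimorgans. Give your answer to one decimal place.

18.4 centimorgans

The recombinant classes are W G and w g: 24 + 26 = 50.
Recombination frequency = 50/272 = 0.1838 ≈ 18.4%, i.e. 18.4 centimorgans.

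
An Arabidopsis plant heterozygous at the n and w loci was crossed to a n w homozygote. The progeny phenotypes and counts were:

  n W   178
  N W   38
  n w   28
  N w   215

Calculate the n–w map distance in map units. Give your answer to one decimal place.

14.4 map units

The two most frequent classes, N w (215) and n W (178), are the parental types, so the F1 was N w / n W.
The recombinant classes are N W and n w: 38 + 28 = 66.
Recombination frequency = 66/459 = 0.1438 ≈ 14.4%, i.e. 14.4 map units.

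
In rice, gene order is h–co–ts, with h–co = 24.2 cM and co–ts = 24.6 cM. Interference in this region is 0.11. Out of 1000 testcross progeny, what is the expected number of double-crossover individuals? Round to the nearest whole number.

Map distances give recombination frequencies of 0.242 and 0.246 for the two intervals.
With interference 0.11 (so coincidence = 0.89), expected double-crossover frequency = 0.242 × 0.246 × 0.89 = 0.05298.
Expected number = 0.05298 × 1000 = 52.98 ≈ 53.

53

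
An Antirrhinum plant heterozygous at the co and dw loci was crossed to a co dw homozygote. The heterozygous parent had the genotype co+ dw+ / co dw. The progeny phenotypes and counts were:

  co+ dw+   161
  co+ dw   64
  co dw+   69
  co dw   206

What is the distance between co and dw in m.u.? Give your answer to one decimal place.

The recombinant classes are co+ dw and co dw+: 64 + 69 = 133.
Recombination frequency = 133/500 = 0.2660 ≈ 26.6%, i.e. 26.6 m.u.

26.6 m.u.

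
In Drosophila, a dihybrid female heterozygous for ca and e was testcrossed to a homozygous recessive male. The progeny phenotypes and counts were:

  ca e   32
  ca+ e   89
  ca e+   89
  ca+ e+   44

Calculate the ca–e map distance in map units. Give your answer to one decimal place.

The two most frequent classes, ca+ e (89) and ca e+ (89), are the parental types, so the F1 was ca+ e / ca e+.
The recombinant classes are ca+ e+ and ca e: 44 + 32 = 76.
Recombination frequency = 76/254 = 0.2992 ≈ 29.9%, i.e. 29.9 map units.

29.9 map units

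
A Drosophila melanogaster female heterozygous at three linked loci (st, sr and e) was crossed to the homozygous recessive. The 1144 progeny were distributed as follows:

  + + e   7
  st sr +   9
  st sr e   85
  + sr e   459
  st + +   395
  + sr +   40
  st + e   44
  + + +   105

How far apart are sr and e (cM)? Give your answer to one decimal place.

The two most frequent reciprocal classes, st + + and + sr e, are the parental types, so the F1 was st + + / + sr e.
The two rarest classes, st sr + and + + e, are the double crossovers. Comparing them with the parentals, only the sr allele has switched, so sr is the middle locus and the order is st – sr – e.
Crossovers in the sr–e interval produce the single-crossover classes st + e and + sr + (44 + 40 = 84) plus the double crossovers (16).
RF(sr–e) = (84 + 16) / 1144 = 100/1144 = 0.0874 → 8.7 cM.

8.7 cM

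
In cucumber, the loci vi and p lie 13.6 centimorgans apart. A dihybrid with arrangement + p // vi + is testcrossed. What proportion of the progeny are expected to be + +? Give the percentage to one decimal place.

6.8%

A map distance of 13.6 centimorgans corresponds to a recombination frequency of 0.136.
The F1 is + p / vi +, so + + is a recombinant gamete class with expected frequency r/2 = 0.136/2 = 0.0680.
That is 0.0680 = 6.8% of the progeny.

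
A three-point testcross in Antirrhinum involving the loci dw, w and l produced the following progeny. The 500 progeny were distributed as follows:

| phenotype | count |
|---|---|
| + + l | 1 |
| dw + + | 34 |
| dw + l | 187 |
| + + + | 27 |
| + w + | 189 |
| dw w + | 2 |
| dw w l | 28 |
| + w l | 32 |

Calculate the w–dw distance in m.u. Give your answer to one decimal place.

The two most frequent reciprocal classes, + w + and dw + l, are the parental types, so the F1 was + w + / dw + l.
The two rarest classes, dw w + and + + l, are the double crossovers. Comparing them with the parentals, only the dw allele has switched, so dw is the middle locus and the order is l – dw – w.
Crossovers in the dw–w interval produce the single-crossover classes + + + and dw w l (27 + 28 = 55) plus the double crossovers (3).
RF(dw–w) = (55 + 3) / 500 = 58/500 = 0.1160 → 11.6 m.u.

11.6 m.u.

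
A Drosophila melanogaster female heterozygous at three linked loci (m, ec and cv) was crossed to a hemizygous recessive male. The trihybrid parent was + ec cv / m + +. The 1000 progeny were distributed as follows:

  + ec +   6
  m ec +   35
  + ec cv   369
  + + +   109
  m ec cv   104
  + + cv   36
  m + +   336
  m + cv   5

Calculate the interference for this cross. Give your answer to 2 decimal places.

0.40

The two rarest classes, + ec + and m + cv, are the double crossovers. Comparing them with the parentals, only the cv allele has switched, so cv is the middle locus and the order is ec – cv – m.
ec–cv: (71 + 11)/1000 = 0.0820; cv–m: (213 + 11)/1000 = 0.2240.
Expected DCO frequency = 0.0820 × 0.2240 ≈ 0.01837; observed = 11/1000 ≈ 0.01100.
Coefficient of coincidence = 0.01100/0.01837 ≈ 0.60; interference = 1 − 0.60 = 0.40.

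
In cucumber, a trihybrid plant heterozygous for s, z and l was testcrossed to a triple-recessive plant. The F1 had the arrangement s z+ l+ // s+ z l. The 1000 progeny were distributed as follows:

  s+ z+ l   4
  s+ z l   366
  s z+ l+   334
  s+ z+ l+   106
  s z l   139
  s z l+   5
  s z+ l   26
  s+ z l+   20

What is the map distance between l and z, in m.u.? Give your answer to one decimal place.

5.5 m.u.

The two rarest classes, s z l+ and s+ z+ l, are the double crossovers. Comparing them with the parentals, only the z allele has switched, so z is the middle locus and the order is s – z – l.
Crossovers in the z–l interval produce the single-crossover classes s z+ l and s+ z l+ (26 + 20 = 46) plus the double crossovers (9).
RF(z–l) = (46 + 9) / 1000 = 55/1000 = 0.0550 → 5.5 m.u.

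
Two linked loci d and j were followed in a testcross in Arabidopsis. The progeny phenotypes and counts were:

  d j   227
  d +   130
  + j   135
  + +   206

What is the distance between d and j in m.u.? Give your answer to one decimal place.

The two most frequent classes, + + (206) and d j (227), are the parental types, so the F1 was + + / d j.
The recombinant classes are + j and d +: 135 + 130 = 265.
Recombination frequency = 265/698 = 0.3797 ≈ 38.0%, i.e. 38.0 m.u.

38.0 m.u.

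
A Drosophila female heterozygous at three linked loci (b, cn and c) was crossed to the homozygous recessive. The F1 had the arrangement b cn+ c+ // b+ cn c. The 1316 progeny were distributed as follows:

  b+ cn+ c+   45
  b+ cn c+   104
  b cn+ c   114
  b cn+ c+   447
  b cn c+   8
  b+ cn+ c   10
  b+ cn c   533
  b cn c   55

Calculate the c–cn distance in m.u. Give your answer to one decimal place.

The two rarest classes, b cn c+ and b+ cn+ c, are the double crossovers. Comparing them with the parentals, only the cn allele has switched, so cn is the middle locus and the order is c – cn – b.
Crossovers in the c–cn interval produce the single-crossover classes b cn+ c and b+ cn c+ (114 + 104 = 218) plus the double crossovers (18).
RF(c–cn) = (218 + 18) / 1316 = 236/1316 = 0.1793 → 17.9 m.u.

17.9 m.u.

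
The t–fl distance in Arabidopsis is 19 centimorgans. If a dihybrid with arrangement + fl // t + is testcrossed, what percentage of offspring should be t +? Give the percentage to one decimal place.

A map distance of 19 centimorgans corresponds to a recombination frequency of 0.190.
The F1 is + fl / t +, so t + is a parental gamete class with expected frequency (1 − r)/2 = 0.810/2 = 0.4050.
That is 0.4050 = 40.5% of the progeny.

40.5%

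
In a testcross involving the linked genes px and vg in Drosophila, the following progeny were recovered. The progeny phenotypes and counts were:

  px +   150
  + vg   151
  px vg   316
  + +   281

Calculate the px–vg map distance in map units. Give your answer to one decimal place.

33.5 map units

The two most frequent classes, + + (281) and px vg (316), are the parental types, so the F1 was + + / px vg.
The recombinant classes are + vg and px +: 151 + 150 = 301.
Recombination frequency = 301/898 = 0.3352 ≈ 33.5%, i.e. 33.5 map units.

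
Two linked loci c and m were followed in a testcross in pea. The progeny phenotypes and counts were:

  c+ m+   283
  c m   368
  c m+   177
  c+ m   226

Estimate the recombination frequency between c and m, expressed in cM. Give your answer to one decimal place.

The two most frequent classes, c+ m+ (283) and c m (368), are the parental types, so the F1 was c+ m+ / c m.
The recombinant classes are c+ m and c m+: 226 + 177 = 403.
Recombination frequency = 403/1054 = 0.3824 ≈ 38.2%, i.e. 38.2 cM.

38.2 cM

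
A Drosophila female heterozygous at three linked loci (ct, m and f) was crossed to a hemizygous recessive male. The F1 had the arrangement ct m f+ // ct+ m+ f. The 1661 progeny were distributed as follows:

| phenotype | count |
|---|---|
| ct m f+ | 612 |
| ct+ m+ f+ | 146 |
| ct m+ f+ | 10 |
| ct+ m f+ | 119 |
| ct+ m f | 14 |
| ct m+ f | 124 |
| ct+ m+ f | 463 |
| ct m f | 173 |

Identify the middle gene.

m

The two rarest classes, ct m+ f+ and ct+ m f, are the double crossovers. Comparing them with the parentals, only the m allele has switched, so m is the middle locus and the order is ct – m – f.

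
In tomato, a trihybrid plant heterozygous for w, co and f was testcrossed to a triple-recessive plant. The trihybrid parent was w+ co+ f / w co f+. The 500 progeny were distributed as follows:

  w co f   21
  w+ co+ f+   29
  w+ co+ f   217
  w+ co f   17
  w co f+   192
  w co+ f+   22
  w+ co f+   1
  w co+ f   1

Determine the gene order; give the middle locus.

The two rarest classes, w co+ f and w+ co f+, are the double crossovers. Comparing them with the parentals, only the w allele has switched, so w is the middle locus and the order is co – w – f.

w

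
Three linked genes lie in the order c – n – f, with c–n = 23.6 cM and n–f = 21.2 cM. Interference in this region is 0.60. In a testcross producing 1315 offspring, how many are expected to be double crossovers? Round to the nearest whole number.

26

Map distances give recombination frequencies of 0.236 and 0.212 for the two intervals.
With interference 0.60 (so coincidence = 0.40), expected double-crossover frequency = 0.236 × 0.212 × 0.40 = 0.02001.
Expected number = 0.02001 × 1315 = 26.32 ≈ 26.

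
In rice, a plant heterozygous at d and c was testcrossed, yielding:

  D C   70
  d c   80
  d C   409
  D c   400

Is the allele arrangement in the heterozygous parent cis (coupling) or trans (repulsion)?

trans

The two most frequent classes are D c (400) and d C (409); these are the parental (non-recombinant) types.
So the F1 carried D c on one chromosome and d C on the other — the recessive alleles are on opposite chromosomes (trans / repulsion).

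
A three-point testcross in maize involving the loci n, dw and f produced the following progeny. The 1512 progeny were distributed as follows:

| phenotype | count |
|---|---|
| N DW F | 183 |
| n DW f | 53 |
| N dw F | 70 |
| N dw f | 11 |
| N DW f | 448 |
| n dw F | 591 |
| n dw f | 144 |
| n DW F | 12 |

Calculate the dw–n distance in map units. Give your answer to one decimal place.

The two most frequent reciprocal classes, N DW f and n dw F, are the parental types, so the F1 was N DW f / n dw F.
The two rarest classes, N dw f and n DW F, are the double crossovers. Comparing them with the parentals, only the dw allele has switched, so dw is the middle locus and the order is f – dw – n.
Crossovers in the dw–n interval produce the single-crossover classes n DW f and N dw F (53 + 70 = 123) plus the double crossovers (23).
RF(dw–n) = (123 + 23) / 1512 = 146/1512 = 0.0966 → 9.7 map units.

9.7 map units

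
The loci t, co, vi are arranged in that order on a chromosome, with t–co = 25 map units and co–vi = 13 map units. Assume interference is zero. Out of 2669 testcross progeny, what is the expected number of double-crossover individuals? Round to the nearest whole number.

87

Map distances give recombination frequencies of 0.250 and 0.130 for the two intervals.
With no interference, expected double-crossover frequency = 0.250 × 0.130 = 0.03250.
Expected number = 0.03250 × 2669 = 86.74 ≈ 87.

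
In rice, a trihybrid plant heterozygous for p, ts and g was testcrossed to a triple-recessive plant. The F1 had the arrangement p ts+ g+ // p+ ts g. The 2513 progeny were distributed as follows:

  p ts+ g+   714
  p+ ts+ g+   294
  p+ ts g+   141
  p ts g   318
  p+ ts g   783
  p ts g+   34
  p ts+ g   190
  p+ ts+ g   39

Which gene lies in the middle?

ts

The two rarest classes, p ts g+ and p+ ts+ g, are the double crossovers. Comparing them with the parentals, only the ts allele has switched, so ts is the middle locus and the order is g – ts – p.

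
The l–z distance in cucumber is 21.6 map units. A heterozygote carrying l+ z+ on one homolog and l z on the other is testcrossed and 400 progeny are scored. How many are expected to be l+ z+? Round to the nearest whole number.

A map distance of 21.6 map units corresponds to a recombination frequency of 0.216.
The F1 is l+ z+ / l z, so l+ z+ is a parental gamete class with expected frequency (1 − r)/2 = 0.784/2 = 0.3920.
Expected number = 0.3920 × 400 = 156.80 ≈ 157.

157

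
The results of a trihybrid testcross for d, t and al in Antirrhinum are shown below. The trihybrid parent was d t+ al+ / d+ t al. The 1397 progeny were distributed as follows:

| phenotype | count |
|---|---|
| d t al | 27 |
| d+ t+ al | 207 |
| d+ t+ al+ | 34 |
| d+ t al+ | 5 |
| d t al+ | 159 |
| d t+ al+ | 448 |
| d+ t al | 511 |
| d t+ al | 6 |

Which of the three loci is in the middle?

The two rarest classes, d t+ al and d+ t al+, are the double crossovers. Comparing them with the parentals, only the al allele has switched, so al is the middle locus and the order is d – al – t.

al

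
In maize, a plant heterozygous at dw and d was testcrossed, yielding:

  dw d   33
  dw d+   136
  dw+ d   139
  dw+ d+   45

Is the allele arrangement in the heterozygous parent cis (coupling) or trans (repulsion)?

The two most frequent classes are dw+ d (139) and dw d+ (136); these are the parental (non-recombinant) types.
So the F1 carried dw+ d on one chromosome and dw d+ on the other — the recessive alleles are on opposite chromosomes (trans / repulsion).

trans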